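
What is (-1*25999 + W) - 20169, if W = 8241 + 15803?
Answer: -22124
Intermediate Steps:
W = 24044
(-1*25999 + W) - 20169 = (-1*25999 + 24044) - 20169 = (-25999 + 24044) - 20169 = -1955 - 20169 = -22124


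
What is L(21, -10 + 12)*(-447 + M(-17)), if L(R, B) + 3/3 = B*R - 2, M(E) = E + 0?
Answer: -18096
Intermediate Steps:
M(E) = E
L(R, B) = -3 + B*R (L(R, B) = -1 + (B*R - 2) = -1 + (-2 + B*R) = -3 + B*R)
L(21, -10 + 12)*(-447 + M(-17)) = (-3 + (-10 + 12)*21)*(-447 - 17) = (-3 + 2*21)*(-464) = (-3 + 42)*(-464) = 39*(-464) = -18096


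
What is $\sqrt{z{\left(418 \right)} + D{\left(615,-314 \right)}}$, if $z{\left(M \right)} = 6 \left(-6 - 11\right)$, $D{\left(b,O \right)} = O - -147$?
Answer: $i \sqrt{269} \approx 16.401 i$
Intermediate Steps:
$D{\left(b,O \right)} = 147 + O$ ($D{\left(b,O \right)} = O + 147 = 147 + O$)
$z{\left(M \right)} = -102$ ($z{\left(M \right)} = 6 \left(-17\right) = -102$)
$\sqrt{z{\left(418 \right)} + D{\left(615,-314 \right)}} = \sqrt{-102 + \left(147 - 314\right)} = \sqrt{-102 - 167} = \sqrt{-269} = i \sqrt{269}$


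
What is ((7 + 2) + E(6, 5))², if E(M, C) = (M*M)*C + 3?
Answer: 36864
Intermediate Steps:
E(M, C) = 3 + C*M² (E(M, C) = M²*C + 3 = C*M² + 3 = 3 + C*M²)
((7 + 2) + E(6, 5))² = ((7 + 2) + (3 + 5*6²))² = (9 + (3 + 5*36))² = (9 + (3 + 180))² = (9 + 183)² = 192² = 36864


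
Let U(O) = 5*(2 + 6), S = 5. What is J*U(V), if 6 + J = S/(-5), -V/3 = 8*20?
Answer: -280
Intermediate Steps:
V = -480 (V = -24*20 = -3*160 = -480)
U(O) = 40 (U(O) = 5*8 = 40)
J = -7 (J = -6 + 5/(-5) = -6 + 5*(-⅕) = -6 - 1 = -7)
J*U(V) = -7*40 = -280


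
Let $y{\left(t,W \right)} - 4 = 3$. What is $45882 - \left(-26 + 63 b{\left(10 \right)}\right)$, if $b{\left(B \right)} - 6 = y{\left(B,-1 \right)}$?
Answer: $45089$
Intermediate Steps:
$y{\left(t,W \right)} = 7$ ($y{\left(t,W \right)} = 4 + 3 = 7$)
$b{\left(B \right)} = 13$ ($b{\left(B \right)} = 6 + 7 = 13$)
$45882 - \left(-26 + 63 b{\left(10 \right)}\right) = 45882 - \left(-26 + 63 \cdot 13\right) = 45882 - \left(-26 + 819\right) = 45882 - 793 = 45089$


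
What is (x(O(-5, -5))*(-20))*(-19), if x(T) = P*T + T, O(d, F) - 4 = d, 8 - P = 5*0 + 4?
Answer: -1900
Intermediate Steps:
P = 4 (P = 8 - (5*0 + 4) = 8 - (0 + 4) = 8 - 1*4 = 8 - 4 = 4)
O(d, F) = 4 + d
x(T) = 5*T (x(T) = 4*T + T = 5*T)
(x(O(-5, -5))*(-20))*(-19) = ((5*(4 - 5))*(-20))*(-19) = ((5*(-1))*(-20))*(-19) = -5*(-20)*(-19) = 100*(-19) = -1900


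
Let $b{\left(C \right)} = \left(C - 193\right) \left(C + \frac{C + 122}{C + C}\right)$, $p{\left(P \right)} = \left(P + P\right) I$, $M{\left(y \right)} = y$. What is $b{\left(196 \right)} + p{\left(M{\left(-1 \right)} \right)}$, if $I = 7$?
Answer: $\frac{112981}{196} \approx 576.43$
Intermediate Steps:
$p{\left(P \right)} = 14 P$ ($p{\left(P \right)} = \left(P + P\right) 7 = 2 P 7 = 14 P$)
$b{\left(C \right)} = \left(-193 + C\right) \left(C + \frac{122 + C}{2 C}\right)$
$b{\left(196 \right)} + p{\left(M{\left(-1 \right)} \right)} = \left(- \frac{71}{2} + 196^{2} - \frac{11773}{196} - 37730\right) + 14 \left(-1\right) = \left(- \frac{71}{2} + 38416 - \frac{11773}{196} - 37730\right) - 14 = \frac{115725}{196} - 14 = \frac{112981}{196}$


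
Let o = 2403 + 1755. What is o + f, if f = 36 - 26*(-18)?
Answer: 4662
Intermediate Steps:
o = 4158
f = 504 (f = 36 + 468 = 504)
o + f = 4158 + 504 = 4662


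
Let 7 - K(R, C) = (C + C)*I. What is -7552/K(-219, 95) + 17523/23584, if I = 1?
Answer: 16483007/392352 ≈ 42.011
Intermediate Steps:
K(R, C) = 7 - 2*C (K(R, C) = 7 - (C + C) = 7 - 2*C)
-7552/K(-219, 95) + 17523/23584 = -7552/(7 - 2*95) + 17523/23584 = -7552/(7 - 190) + 17523*(1/23584) = -7552/(-183) + 1593/2144 = -7552*(-1/183) + 1593/2144 = 7552/183 + 1593/2144 = 16483007/392352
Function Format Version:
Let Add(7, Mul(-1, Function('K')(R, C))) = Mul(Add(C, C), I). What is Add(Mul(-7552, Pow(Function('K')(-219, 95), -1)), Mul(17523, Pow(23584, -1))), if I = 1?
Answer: Rational(16483007, 392352) ≈ 42.011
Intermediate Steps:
Function('K')(R, C) = Add(7, Mul(-2, C)) (Function('K')(R, C) = Add(7, Mul(-1, Mul(Add(C, C), 1))) = Add(7, Mul(-1, Mul(Mul(2, C), 1))) = Add(7, Mul(-1, Mul(2, C))) = Add(7, Mul(-2, C)))
Add(Mul(-7552, Pow(Function('K')(-219, 95), -1)), Mul(17523, Pow(23584, -1))) = Add(Mul(-7552, Pow(Add(7, Mul(-2, 95)), -1)), Mul(17523, Pow(23584, -1))) = Add(Mul(-7552, Pow(Add(7, -190), -1)), Mul(17523, Rational(1, 23584))) = Add(Mul(-7552, Pow(-183, -1)), Rational(1593, 2144)) = Add(Mul(-7552, Rational(-1, 183)), Rational(1593, 2144)) = Add(Rational(7552, 183), Rational(1593, 2144)) = Rational(16483007, 392352)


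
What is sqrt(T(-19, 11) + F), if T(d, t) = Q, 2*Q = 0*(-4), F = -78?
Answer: I*sqrt(78) ≈ 8.8318*I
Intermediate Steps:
Q = 0 (Q = (0*(-4))/2 = (1/2)*0 = 0)
T(d, t) = 0
sqrt(T(-19, 11) + F) = sqrt(0 - 78) = sqrt(-78) = I*sqrt(78)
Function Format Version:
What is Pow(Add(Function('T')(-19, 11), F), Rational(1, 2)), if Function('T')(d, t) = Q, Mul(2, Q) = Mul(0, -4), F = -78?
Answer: Mul(I, Pow(78, Rational(1, 2))) ≈ Mul(8.8318, I)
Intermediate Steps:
Q = 0 (Q = Mul(Rational(1, 2), Mul(0, -4)) = Mul(Rational(1, 2), 0) = 0)
Function('T')(d, t) = 0
Pow(Add(Function('T')(-19, 11), F), Rational(1, 2)) = Pow(Add(0, -78), Rational(1, 2)) = Pow(-78, Rational(1, 2)) = Mul(I, Pow(78, Rational(1, 2)))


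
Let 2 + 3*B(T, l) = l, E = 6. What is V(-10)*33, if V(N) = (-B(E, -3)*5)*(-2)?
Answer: -550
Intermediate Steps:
B(T, l) = -⅔ + l/3
V(N) = -50/3 (V(N) = (-(-⅔ + (⅓)*(-3))*5)*(-2) = (-(-⅔ - 1)*5)*(-2) = (-1*(-5/3)*5)*(-2) = ((5/3)*5)*(-2) = (25/3)*(-2) = -50/3)
V(-10)*33 = -50/3*33 = -550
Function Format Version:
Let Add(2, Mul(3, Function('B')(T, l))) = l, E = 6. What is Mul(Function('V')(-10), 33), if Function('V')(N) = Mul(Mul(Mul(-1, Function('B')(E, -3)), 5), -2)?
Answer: -550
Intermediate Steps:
Function('B')(T, l) = Add(Rational(-2, 3), Mul(Rational(1, 3), l))
Function('V')(N) = Rational(-50, 3) (Function('V')(N) = Mul(Mul(Mul(-1, Add(Rational(-2, 3), Mul(Rational(1, 3), -3))), 5), -2) = Mul(Mul(Mul(-1, Add(Rational(-2, 3), -1)), 5), -2) = Mul(Mul(Mul(-1, Rational(-5, 3)), 5), -2) = Mul(Mul(Rational(5, 3), 5), -2) = Mul(Rational(25, 3), -2) = Rational(-50, 3))
Mul(Function('V')(-10), 33) = Mul(Rational(-50, 3), 33) = -550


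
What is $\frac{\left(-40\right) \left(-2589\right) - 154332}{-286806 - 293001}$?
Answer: $\frac{16924}{193269} \approx 0.087567$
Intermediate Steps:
$\frac{\left(-40\right) \left(-2589\right) - 154332}{-286806 - 293001} = \frac{103560 - 154332}{-579807} = \left(-50772\right) \left(- \frac{1}{579807}\right) = \frac{16924}{193269}$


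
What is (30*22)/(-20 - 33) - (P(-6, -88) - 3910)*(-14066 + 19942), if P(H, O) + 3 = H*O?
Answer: 1054183120/53 ≈ 1.9890e+7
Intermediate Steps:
P(H, O) = -3 + H*O
(30*22)/(-20 - 33) - (P(-6, -88) - 3910)*(-14066 + 19942) = (30*22)/(-20 - 33) - ((-3 - 6*(-88)) - 3910)*(-14066 + 19942) = 660/(-53) - ((-3 + 528) - 3910)*5876 = 660*(-1/53) - (525 - 3910)*5876 = -660/53 - (-3385)*5876 = -660/53 - 1*(-19890260) = -660/53 + 19890260 = 1054183120/53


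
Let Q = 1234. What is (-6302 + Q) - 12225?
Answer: -17293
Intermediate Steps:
(-6302 + Q) - 12225 = (-6302 + 1234) - 12225 = -5068 - 12225 = -17293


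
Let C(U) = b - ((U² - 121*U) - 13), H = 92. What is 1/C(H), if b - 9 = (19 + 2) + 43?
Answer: 1/2754 ≈ 0.00036311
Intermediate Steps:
b = 73 (b = 9 + ((19 + 2) + 43) = 9 + (21 + 43) = 9 + 64 = 73)
C(U) = 86 - U² + 121*U (C(U) = 73 - ((U² - 121*U) - 13) = 73 - (-13 + U² - 121*U) = 73 + (13 - U² + 121*U) = 86 - U² + 121*U)
1/C(H) = 1/(86 - 1*92² + 121*92) = 1/(86 - 1*8464 + 11132) = 1/(86 - 8464 + 11132) = 1/2754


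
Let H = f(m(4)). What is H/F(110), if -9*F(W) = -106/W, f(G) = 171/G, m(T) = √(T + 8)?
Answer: 28215*√3/106 ≈ 461.04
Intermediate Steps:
m(T) = √(8 + T)
F(W) = 106/(9*W) (F(W) = -(-106)/(9*W) = 106/(9*W))
H = 57*√3/2 (H = 171/(√(8 + 4)) = 171/(√12) = 171/((2*√3)) = 171*(√3/6) = 57*√3/2 ≈ 49.363)
H/F(110) = (57*√3/2)/(((106/9)/110)) = (57*√3/2)/(((106/9)*(1/110))) = (57*√3/2)/(53/495) = (57*√3/2)*(495/53) = 28215*√3/106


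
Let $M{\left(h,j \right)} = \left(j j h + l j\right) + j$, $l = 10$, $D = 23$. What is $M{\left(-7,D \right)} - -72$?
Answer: $-3378$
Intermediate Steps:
$M{\left(h,j \right)} = 11 j + h j^{2}$ ($M{\left(h,j \right)} = \left(j j h + 10 j\right) + j = \left(j^{2} h + 10 j\right) + j = \left(h j^{2} + 10 j\right) + j = \left(10 j + h j^{2}\right) + j = 11 j + h j^{2}$)
$M{\left(-7,D \right)} - -72 = 23 \left(11 - 161\right) - -72 = 23 \left(11 - 161\right) + 72 = 23 \left(-150\right) + 72 = -3450 + 72 = -3378$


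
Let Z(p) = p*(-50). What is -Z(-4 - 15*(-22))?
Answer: 16300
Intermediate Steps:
Z(p) = -50*p
-Z(-4 - 15*(-22)) = -(-50)*(-4 - 15*(-22)) = -(-50)*(-4 + 330) = -(-50)*326 = -1*(-16300) = 16300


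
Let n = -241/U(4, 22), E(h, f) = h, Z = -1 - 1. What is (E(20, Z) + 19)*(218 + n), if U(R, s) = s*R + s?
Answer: 925821/110 ≈ 8416.5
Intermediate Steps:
U(R, s) = s + R*s (U(R, s) = R*s + s = s + R*s)
Z = -2
n = -241/110 (n = -241*1/(22*(1 + 4)) = -241/(22*5) = -241/110 ≈ -2.1909)
(E(20, Z) + 19)*(218 + n) = (20 + 19)*(218 - 241/110) = 39*(23739/110) = 925821/110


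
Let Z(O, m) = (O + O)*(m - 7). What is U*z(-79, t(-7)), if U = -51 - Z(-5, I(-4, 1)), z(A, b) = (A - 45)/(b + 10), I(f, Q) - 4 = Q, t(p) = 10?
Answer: 2201/5 ≈ 440.20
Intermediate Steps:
I(f, Q) = 4 + Q
Z(O, m) = 2*O*(-7 + m) (Z(O, m) = (2*O)*(-7 + m) = 2*O*(-7 + m))
z(A, b) = (-45 + A)/(10 + b)
U = -71 (U = -51 - 2*(-5)*(-7 + (4 + 1)) = -51 - 2*(-5)*(-7 + 5) = -51 - 2*(-5)*(-2) = -51 - 1*20 = -51 - 20 = -71)
U*z(-79, t(-7)) = -71*(-45 - 79)/(10 + 10) = -71*(-124)/20 = -71*(-31/5) = 2201/5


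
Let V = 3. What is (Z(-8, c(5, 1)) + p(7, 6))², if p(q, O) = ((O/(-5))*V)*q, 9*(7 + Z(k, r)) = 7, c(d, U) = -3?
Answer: 1999396/2025 ≈ 987.36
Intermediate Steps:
Z(k, r) = -56/9 (Z(k, r) = -7 + (⅑)*7 = -7 + 7/9 = -56/9)
p(q, O) = -3*O*q/5 (p(q, O) = ((O/(-5))*3)*q = ((O*(-⅕))*3)*q = (-O/5*3)*q = (-3*O/5)*q = -3*O*q/5)
(Z(-8, c(5, 1)) + p(7, 6))² = (-56/9 - ⅗*6*7)² = (-56/9 - 126/5)² = (-1414/45)² = 1999396/2025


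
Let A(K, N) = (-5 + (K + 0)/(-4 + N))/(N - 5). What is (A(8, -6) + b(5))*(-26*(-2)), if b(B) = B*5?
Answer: 73008/55 ≈ 1327.4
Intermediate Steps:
b(B) = 5*B
A(K, N) = (-5 + K/(-4 + N))/(-5 + N)
(A(8, -6) + b(5))*(-26*(-2)) = ((20 + 8 - 5*(-6))/(20 + (-6)**2 - 9*(-6)) + 5*5)*(-26*(-2)) = ((20 + 8 + 30)/(20 + 36 + 54) + 25)*52 = (58/110 + 25)*52 = ((1/110)*58 + 25)*52 = (29/55 + 25)*52 = (1404/55)*52 = 73008/55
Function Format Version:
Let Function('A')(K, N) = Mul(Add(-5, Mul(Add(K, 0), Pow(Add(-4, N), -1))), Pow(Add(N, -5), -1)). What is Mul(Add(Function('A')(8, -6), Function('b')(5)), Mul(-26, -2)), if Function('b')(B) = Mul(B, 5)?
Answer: Rational(73008, 55) ≈ 1327.4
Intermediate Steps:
Function('b')(B) = Mul(5, B)
Function('A')(K, N) = Mul(Pow(Add(-5, N), -1), Add(-5, Mul(K, Pow(Add(-4, N), -1)))) (Function('A')(K, N) = Mul(Add(-5, Mul(K, Pow(Add(-4, N), -1))), Pow(Add(-5, N), -1)) = Mul(Pow(Add(-5, N), -1), Add(-5, Mul(K, Pow(Add(-4, N), -1)))))
Mul(Add(Function('A')(8, -6), Function('b')(5)), Mul(-26, -2)) = Mul(Add(Mul(Pow(Add(20, Pow(-6, 2), Mul(-9, -6)), -1), Add(20, 8, Mul(-5, -6))), Mul(5, 5)), Mul(-26, -2)) = Mul(Add(Mul(Pow(Add(20, 36, 54), -1), Add(20, 8, 30)), 25), 52) = Mul(Add(Mul(Pow(110, -1), 58), 25), 52) = Mul(Add(Mul(Rational(1, 110), 58), 25), 52) = Mul(Add(Rational(29, 55), 25), 52) = Mul(Rational(1404, 55), 52) = Rational(73008, 55)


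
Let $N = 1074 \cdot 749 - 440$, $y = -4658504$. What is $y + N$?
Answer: $-3854518$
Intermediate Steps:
$N = 803986$ ($N = 804426 - 440 = 803986$)
$y + N = -4658504 + 803986 = -3854518$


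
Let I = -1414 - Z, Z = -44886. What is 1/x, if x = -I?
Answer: -1/43472 ≈ -2.3003e-5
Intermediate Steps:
I = 43472 (I = -1414 - 1*(-44886) = -1414 + 44886 = 43472)
x = -43472 (x = -1*43472 = -43472)
1/x = 1/(-43472) = -1/43472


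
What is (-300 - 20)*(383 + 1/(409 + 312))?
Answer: -88366080/721 ≈ -1.2256e+5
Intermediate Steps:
(-300 - 20)*(383 + 1/(409 + 312)) = -320*(383 + 1/721) = -320*276144/721 = -88366080/721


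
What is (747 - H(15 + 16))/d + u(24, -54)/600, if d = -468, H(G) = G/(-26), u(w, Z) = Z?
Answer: -513703/304200 ≈ -1.6887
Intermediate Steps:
H(G) = -G/26 (H(G) = G*(-1/26) = -G/26)
(747 - H(15 + 16))/d + u(24, -54)/600 = (747 - (-1)*(15 + 16)/26)/(-468) - 54/600 = (747 - (-1)*31/26)*(-1/468) - 54*1/600 = (747 - 1*(-31/26))*(-1/468) - 9/100 = (747 + 31/26)*(-1/468) - 9/100 = (19453/26)*(-1/468) - 9/100 = -19453/12168 - 9/100 = -513703/304200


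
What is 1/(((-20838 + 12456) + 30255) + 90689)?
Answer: 1/112562 ≈ 8.8840e-6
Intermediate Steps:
1/(((-20838 + 12456) + 30255) + 90689) = 1/((-8382 + 30255) + 90689) = 1/(21873 + 90689) = 1/112562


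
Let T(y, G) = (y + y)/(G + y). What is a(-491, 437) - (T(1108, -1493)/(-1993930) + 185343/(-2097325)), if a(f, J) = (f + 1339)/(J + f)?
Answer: -13576300710271667/869421009424275 ≈ -15.615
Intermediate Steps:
T(y, G) = 2*y/(G + y) (T(y, G) = (2*y)/(G + y) = 2*y/(G + y))
a(f, J) = (1339 + f)/(J + f)
a(-491, 437) - (T(1108, -1493)/(-1993930) + 185343/(-2097325)) = (1339 - 491)/(437 - 491) - ((2*1108/(-1493 + 1108))/(-1993930) + 185343/(-2097325)) = 848/(-54) - ((2*1108/(-385))*(-1/1993930) + 185343*(-1/2097325)) = -1/54*848 - ((2*1108*(-1/385))*(-1/1993930) - 185343/2097325) = -424/27 - (-2216/385*(-1/1993930) - 185343/2097325) = -424/27 - (1108/383831525 - 185343/2097325) = -424/27 - 1*(-2845526500079/32200778126825) = -424/27 + 2845526500079/32200778126825 = -13576300710271667/869421009424275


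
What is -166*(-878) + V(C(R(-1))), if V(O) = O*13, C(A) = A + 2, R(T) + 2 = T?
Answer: 145735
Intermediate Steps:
R(T) = -2 + T
C(A) = 2 + A
V(O) = 13*O
-166*(-878) + V(C(R(-1))) = -166*(-878) + 13*(2 + (-2 - 1)) = 145748 + 13*(2 - 3) = 145748 + 13*(-1) = 145748 - 13 = 145735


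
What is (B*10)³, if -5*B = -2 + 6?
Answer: -512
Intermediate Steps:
B = -⅘ (B = -(-2 + 6)/5 = -⅕*4 = -⅘ ≈ -0.80000)
(B*10)³ = (-⅘*10)³ = (-8)³ = -512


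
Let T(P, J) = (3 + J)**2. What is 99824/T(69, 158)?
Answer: 99824/25921 ≈ 3.8511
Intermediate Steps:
99824/T(69, 158) = 99824/((3 + 158)**2) = 99824/(161**2) = 99824/25921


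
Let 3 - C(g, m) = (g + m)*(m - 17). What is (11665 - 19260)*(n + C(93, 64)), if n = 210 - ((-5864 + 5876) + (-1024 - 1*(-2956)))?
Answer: 69190450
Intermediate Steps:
C(g, m) = 3 - (-17 + m)*(g + m) (C(g, m) = 3 - (g + m)*(m - 17) = 3 - (g + m)*(-17 + m) = 3 - (-17 + m)*(g + m))
n = -1734 (n = 210 - (12 + (-1024 + 2956)) = 210 - (12 + 1932) = 210 - 1*1944 = 210 - 1944 = -1734)
(11665 - 19260)*(n + C(93, 64)) = (11665 - 19260)*(-1734 + (3 - 1*64² + 17*93 + 17*64 - 1*93*64)) = -7595*(-1734 + (3 - 1*4096 + 1581 + 1088 - 5952)) = -7595*(-1734 + (3 - 4096 + 1581 + 1088 - 5952)) = -7595*(-1734 - 7376) = -7595*(-9110) = 69190450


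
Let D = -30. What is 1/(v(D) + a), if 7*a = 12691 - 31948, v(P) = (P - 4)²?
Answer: -1/1595 ≈ -0.00062696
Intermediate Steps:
v(P) = (-4 + P)²
a = -2751 (a = (12691 - 31948)/7 = (⅐)*(-19257) = -2751)
1/(v(D) + a) = 1/((-4 - 30)² - 2751) = 1/((-34)² - 2751) = 1/(1156 - 2751) = 1/(-1595) = -1/1595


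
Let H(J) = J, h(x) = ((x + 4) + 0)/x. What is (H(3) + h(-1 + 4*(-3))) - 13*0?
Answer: 48/13 ≈ 3.6923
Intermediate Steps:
h(x) = (4 + x)/x (h(x) = ((4 + x) + 0)/x = (4 + x)/x)
(H(3) + h(-1 + 4*(-3))) - 13*0 = (3 + (4 + (-1 + 4*(-3)))/(-1 + 4*(-3))) - 13*0 = (3 + (4 + (-1 - 12))/(-1 - 12)) + 0 = (3 + (4 - 13)/(-13)) + 0 = (3 - 1/13*(-9)) + 0 = (3 + 9/13) + 0 = 48/13 + 0 = 48/13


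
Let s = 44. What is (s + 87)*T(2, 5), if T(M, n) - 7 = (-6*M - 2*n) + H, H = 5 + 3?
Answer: -917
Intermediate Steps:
H = 8
T(M, n) = 15 - 6*M - 2*n (T(M, n) = 7 + ((-6*M - 2*n) + 8) = 7 + (8 - 6*M - 2*n) = 15 - 6*M - 2*n)
(s + 87)*T(2, 5) = (44 + 87)*(15 - 6*2 - 2*5) = 131*(15 - 12 - 10) = 131*(-7) = -917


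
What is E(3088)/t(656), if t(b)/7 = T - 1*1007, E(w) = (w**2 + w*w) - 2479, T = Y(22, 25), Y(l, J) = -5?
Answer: -19069009/7084 ≈ -2691.8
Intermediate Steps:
T = -5
E(w) = -2479 + 2*w**2 (E(w) = (w**2 + w**2) - 2479 = 2*w**2 - 2479 = -2479 + 2*w**2)
t(b) = -7084 (t(b) = 7*(-5 - 1*1007) = 7*(-5 - 1007) = 7*(-1012) = -7084)
E(3088)/t(656) = (-2479 + 2*3088**2)/(-7084) = (-2479 + 2*9535744)*(-1/7084) = (-2479 + 19071488)*(-1/7084) = 19069009*(-1/7084) = -19069009/7084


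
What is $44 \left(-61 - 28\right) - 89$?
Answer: $-4005$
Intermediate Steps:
$44 \left(-61 - 28\right) - 89 = 44 \left(-89\right) - 89 = -3916 - 89 = -4005$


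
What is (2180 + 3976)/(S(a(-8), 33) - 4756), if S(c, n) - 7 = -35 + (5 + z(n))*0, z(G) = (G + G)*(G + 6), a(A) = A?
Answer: -1539/1196 ≈ -1.2868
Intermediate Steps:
z(G) = 2*G*(6 + G) (z(G) = (2*G)*(6 + G) = 2*G*(6 + G))
S(c, n) = -28 (S(c, n) = 7 + (-35 + (5 + 2*n*(6 + n))*0) = 7 + (-35 + 0) = 7 - 35 = -28)
(2180 + 3976)/(S(a(-8), 33) - 4756) = (2180 + 3976)/(-28 - 4756) = 6156/(-4784) = 6156*(-1/4784) = -1539/1196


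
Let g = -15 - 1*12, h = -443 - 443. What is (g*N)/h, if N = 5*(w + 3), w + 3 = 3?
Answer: 405/886 ≈ 0.45711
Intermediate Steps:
w = 0 (w = -3 + 3 = 0)
h = -886
g = -27 (g = -15 - 12 = -27)
N = 15 (N = 5*(0 + 3) = 5*3 = 15)
(g*N)/h = -27*15/(-886) = -405*(-1/886) = 405/886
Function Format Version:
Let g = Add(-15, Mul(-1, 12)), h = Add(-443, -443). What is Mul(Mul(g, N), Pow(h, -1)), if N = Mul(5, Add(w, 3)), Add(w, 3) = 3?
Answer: Rational(405, 886) ≈ 0.45711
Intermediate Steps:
w = 0 (w = Add(-3, 3) = 0)
h = -886
g = -27 (g = Add(-15, -12) = -27)
N = 15 (N = Mul(5, Add(0, 3)) = Mul(5, 3) = 15)
Mul(Mul(g, N), Pow(h, -1)) = Mul(Mul(-27, 15), Pow(-886, -1)) = Mul(-405, Rational(-1, 886)) = Rational(405, 886)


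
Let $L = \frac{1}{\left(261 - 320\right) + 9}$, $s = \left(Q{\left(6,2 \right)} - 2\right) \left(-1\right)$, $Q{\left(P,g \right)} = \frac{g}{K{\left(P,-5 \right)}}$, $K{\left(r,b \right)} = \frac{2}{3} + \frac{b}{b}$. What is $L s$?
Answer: $- \frac{2}{125} \approx -0.016$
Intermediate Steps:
$K{\left(r,b \right)} = \frac{5}{3}$ ($K{\left(r,b \right)} = 2 \cdot \frac{1}{3} + 1 = \frac{2}{3} + 1 = \frac{5}{3}$)
$Q{\left(P,g \right)} = \frac{3 g}{5}$ ($Q{\left(P,g \right)} = \frac{g}{\frac{5}{3}} = g \frac{3}{5} = \frac{3 g}{5}$)
$s = \frac{4}{5}$ ($s = \left(\frac{3}{5} \cdot 2 - 2\right) \left(-1\right) = \left(\frac{6}{5} - 2\right) \left(-1\right) = \left(- \frac{4}{5}\right) \left(-1\right) = \frac{4}{5} \approx 0.8$)
$L = - \frac{1}{50}$ ($L = \frac{1}{-59 + 9} = \frac{1}{-50} = - \frac{1}{50} \approx -0.02$)
$L s = \left(- \frac{1}{50}\right) \frac{4}{5} = - \frac{2}{125}$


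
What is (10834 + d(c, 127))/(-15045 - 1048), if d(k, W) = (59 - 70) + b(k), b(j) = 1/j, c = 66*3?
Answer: -2142955/3186414 ≈ -0.67253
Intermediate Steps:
c = 198
d(k, W) = -11 + 1/k (d(k, W) = (59 - 70) + 1/k = -11 + 1/k)
(10834 + d(c, 127))/(-15045 - 1048) = (10834 + (-11 + 1/198))/(-15045 - 1048) = (10834 + (-11 + 1/198))/(-16093) = (10834 - 2177/198)*(-1/16093) = (2142955/198)*(-1/16093) = -2142955/3186414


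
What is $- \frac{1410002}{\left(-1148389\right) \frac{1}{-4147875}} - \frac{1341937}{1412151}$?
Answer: $- \frac{750816697725781613}{147427152249} \approx -5.0928 \cdot 10^{6}$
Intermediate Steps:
$- \frac{1410002}{\left(-1148389\right) \frac{1}{-4147875}} - \frac{1341937}{1412151} = - \frac{1410002}{\left(-1148389\right) \left(- \frac{1}{4147875}\right)} - \frac{1341937}{1412151} = - \frac{1410002}{\frac{1148389}{4147875}} - \frac{1341937}{1412151} = \left(-1410002\right) \frac{4147875}{1148389} - \frac{1341937}{1412151} = - \frac{531682913250}{104399} - \frac{1341937}{1412151} = - \frac{750816697725781613}{147427152249}$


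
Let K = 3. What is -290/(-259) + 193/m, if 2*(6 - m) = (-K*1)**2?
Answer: 100844/777 ≈ 129.79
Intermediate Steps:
m = 3/2 (m = 6 - (-1*3*1)**2/2 = 6 - (-3*1)**2/2 = 6 - 1/2*(-3)**2 = 6 - 1/2*9 = 6 - 9/2 = 3/2 ≈ 1.5000)
-290/(-259) + 193/m = -290/(-259) + 193/(3/2) = -290*(-1/259) + 193*(2/3) = 290/259 + 386/3 = 100844/777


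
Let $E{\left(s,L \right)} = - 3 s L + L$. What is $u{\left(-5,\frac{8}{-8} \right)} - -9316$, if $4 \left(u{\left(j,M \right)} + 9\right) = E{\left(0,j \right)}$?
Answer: $\frac{37223}{4} \approx 9305.8$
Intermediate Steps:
$E{\left(s,L \right)} = L - 3 L s$ ($E{\left(s,L \right)} = - 3 L s + L = L - 3 L s$)
$u{\left(j,M \right)} = -9 + \frac{j}{4}$ ($u{\left(j,M \right)} = -9 + \frac{j \left(1 - 0\right)}{4} = -9 + \frac{j \left(1 + 0\right)}{4} = -9 + \frac{j 1}{4} = -9 + \frac{j}{4}$)
$u{\left(-5,\frac{8}{-8} \right)} - -9316 = \left(-9 + \frac{1}{4} \left(-5\right)\right) - -9316 = \left(-9 - \frac{5}{4}\right) + 9316 = - \frac{41}{4} + 9316 = \frac{37223}{4}$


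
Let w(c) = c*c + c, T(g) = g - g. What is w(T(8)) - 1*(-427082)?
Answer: 427082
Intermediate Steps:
T(g) = 0
w(c) = c + c² (w(c) = c² + c = c + c²)
w(T(8)) - 1*(-427082) = 0*(1 + 0) - 1*(-427082) = 0*1 + 427082 = 0 + 427082 = 427082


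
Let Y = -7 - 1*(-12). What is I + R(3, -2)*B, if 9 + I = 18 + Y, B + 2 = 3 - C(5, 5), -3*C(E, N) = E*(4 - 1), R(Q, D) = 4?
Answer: 38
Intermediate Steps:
Y = 5 (Y = -7 + 12 = 5)
C(E, N) = -E (C(E, N) = -E*(4 - 1)/3 = -E*3/3 = -E)
B = 6 (B = -2 + (3 - (-1)*5) = -2 + (3 - 1*(-5)) = -2 + (3 + 5) = -2 + 8 = 6)
I = 14 (I = -9 + (18 + 5) = -9 + 23 = 14)
I + R(3, -2)*B = 14 + 4*6 = 14 + 24 = 38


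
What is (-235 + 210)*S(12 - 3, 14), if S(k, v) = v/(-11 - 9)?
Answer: 35/2 ≈ 17.500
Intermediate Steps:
S(k, v) = -v/20 (S(k, v) = v/(-20) = -v/20)
(-235 + 210)*S(12 - 3, 14) = (-235 + 210)*(-1/20*14) = -25*(-7/10) = 35/2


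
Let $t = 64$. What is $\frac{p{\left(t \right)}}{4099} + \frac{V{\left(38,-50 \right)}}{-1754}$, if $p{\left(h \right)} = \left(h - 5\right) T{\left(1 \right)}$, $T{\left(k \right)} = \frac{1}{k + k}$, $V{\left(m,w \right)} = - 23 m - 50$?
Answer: $\frac{3839219}{7189646} \approx 0.53399$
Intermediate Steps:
$V{\left(m,w \right)} = -50 - 23 m$
$T{\left(k \right)} = \frac{1}{2 k}$
$p{\left(h \right)} = - \frac{5}{2} + \frac{h}{2}$ ($p{\left(h \right)} = \left(h - 5\right) \frac{1}{2 \cdot 1} = \left(-5 + h\right) \frac{1}{2} \cdot 1 = \left(-5 + h\right) \frac{1}{2} = - \frac{5}{2} + \frac{h}{2}$)
$\frac{p{\left(t \right)}}{4099} + \frac{V{\left(38,-50 \right)}}{-1754} = \frac{- \frac{5}{2} + \frac{1}{2} \cdot 64}{4099} + \frac{-50 - 874}{-1754} = \left(- \frac{5}{2} + 32\right) \frac{1}{4099} + \left(-50 - 874\right) \left(- \frac{1}{1754}\right) = \frac{59}{2} \cdot \frac{1}{4099} - - \frac{462}{877} = \frac{59}{8198} + \frac{462}{877} = \frac{3839219}{7189646}$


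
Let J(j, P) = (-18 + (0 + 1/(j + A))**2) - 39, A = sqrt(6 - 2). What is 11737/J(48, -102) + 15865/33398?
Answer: -977720068365/4759181602 ≈ -205.44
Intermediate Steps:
A = 2 (A = sqrt(4) = 2)
J(j, P) = -57 + (2 + j)**(-2) (J(j, P) = (-18 + (0 + 1/(j + 2))**2) - 39 = (-18 + (0 + 1/(2 + j))**2) - 39 = (-18 + (1/(2 + j))**2) - 39 = (-18 + (2 + j)**(-2)) - 39 = -57 + (2 + j)**(-2))
11737/J(48, -102) + 15865/33398 = 11737/(-57 + (2 + 48)**(-2)) + 15865/33398 = 11737/(-57 + 50**(-2)) + 15865*(1/33398) = 11737/(-57 + 1/2500) + 15865/33398 = 11737/(-142499/2500) + 15865/33398 = 11737*(-2500/142499) + 15865/33398 = -29342500/142499 + 15865/33398 = -977720068365/4759181602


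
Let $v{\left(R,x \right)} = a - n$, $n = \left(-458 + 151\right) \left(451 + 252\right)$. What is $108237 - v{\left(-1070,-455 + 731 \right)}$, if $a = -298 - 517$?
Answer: $-106769$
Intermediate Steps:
$n = -215821$ ($n = \left(-307\right) 703 = -215821$)
$a = -815$
$v{\left(R,x \right)} = 215006$ ($v{\left(R,x \right)} = -815 - -215821 = -815 + 215821 = 215006$)
$108237 - v{\left(-1070,-455 + 731 \right)} = 108237 - 215006 = -106769$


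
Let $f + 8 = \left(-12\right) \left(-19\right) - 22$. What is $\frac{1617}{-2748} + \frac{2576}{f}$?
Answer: $\frac{1126447}{90684} \approx 12.422$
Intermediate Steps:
$f = 198$ ($f = -8 - -206 = -8 + \left(228 - 22\right) = -8 + 206 = 198$)
$\frac{1617}{-2748} + \frac{2576}{f} = \frac{1617}{-2748} + \frac{2576}{198} = 1617 \left(- \frac{1}{2748}\right) + 2576 \cdot \frac{1}{198} = - \frac{539}{916} + \frac{1288}{99} = \frac{1126447}{90684}$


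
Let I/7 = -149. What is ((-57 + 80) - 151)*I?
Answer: 133504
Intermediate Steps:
I = -1043 (I = 7*(-149) = -1043)
((-57 + 80) - 151)*I = ((-57 + 80) - 151)*(-1043) = (23 - 151)*(-1043) = -128*(-1043) = 133504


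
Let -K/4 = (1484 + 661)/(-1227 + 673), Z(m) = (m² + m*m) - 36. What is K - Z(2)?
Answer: 12046/277 ≈ 43.487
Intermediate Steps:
Z(m) = -36 + 2*m² (Z(m) = (m² + m²) - 36 = 2*m² - 36 = -36 + 2*m²)
K = 4290/277 (K = -4*(1484 + 661)/(-1227 + 673) = -8580/(-554) = -8580*(-1)/554 = -4*(-2145/554) = 4290/277 ≈ 15.487)
K - Z(2) = 4290/277 - (-36 + 2*2²) = 4290/277 - (-36 + 2*4) = 4290/277 - (-36 + 8) = 4290/277 - 1*(-28) = 4290/277 + 28 = 12046/277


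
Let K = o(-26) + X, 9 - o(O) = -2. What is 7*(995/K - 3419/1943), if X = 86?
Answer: 11211494/188471 ≈ 59.487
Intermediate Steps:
o(O) = 11 (o(O) = 9 - 1*(-2) = 9 + 2 = 11)
K = 97 (K = 11 + 86 = 97)
7*(995/K - 3419/1943) = 7*(995/97 - 3419/1943) = 7*(1601642/188471) = 11211494/188471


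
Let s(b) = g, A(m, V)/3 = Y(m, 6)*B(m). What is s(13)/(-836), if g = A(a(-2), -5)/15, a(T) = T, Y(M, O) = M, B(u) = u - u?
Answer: 0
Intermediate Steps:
B(u) = 0
A(m, V) = 0 (A(m, V) = 3*(m*0) = 3*0 = 0)
g = 0 (g = 0/15 = 0*(1/15) = 0)
s(b) = 0
s(13)/(-836) = 0/(-836) = 0*(-1/836) = 0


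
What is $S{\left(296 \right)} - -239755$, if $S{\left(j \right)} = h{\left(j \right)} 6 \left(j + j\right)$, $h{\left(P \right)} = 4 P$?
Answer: $4445323$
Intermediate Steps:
$S{\left(j \right)} = 48 j^{2}$ ($S{\left(j \right)} = 4 j 6 \left(j + j\right) = 4 j 6 \cdot 2 j = 4 j 12 j = 48 j^{2}$)
$S{\left(296 \right)} - -239755 = 48 \cdot 296^{2} - -239755 = 48 \cdot 87616 + 239755 = 4205568 + 239755 = 4445323$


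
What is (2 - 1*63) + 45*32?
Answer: 1379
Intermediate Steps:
(2 - 1*63) + 45*32 = (2 - 63) + 1440 = -61 + 1440 = 1379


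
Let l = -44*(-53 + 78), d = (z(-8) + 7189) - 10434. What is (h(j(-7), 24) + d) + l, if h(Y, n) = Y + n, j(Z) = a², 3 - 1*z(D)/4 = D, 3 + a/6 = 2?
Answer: -4241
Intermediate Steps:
a = -6 (a = -18 + 6*2 = -18 + 12 = -6)
z(D) = 12 - 4*D
j(Z) = 36 (j(Z) = (-6)² = 36)
d = -3201 (d = ((12 - 4*(-8)) + 7189) - 10434 = ((12 + 32) + 7189) - 10434 = (44 + 7189) - 10434 = 7233 - 10434 = -3201)
l = -1100 (l = -44*25 = -1100)
(h(j(-7), 24) + d) + l = ((36 + 24) - 3201) - 1100 = (60 - 3201) - 1100 = -3141 - 1100 = -4241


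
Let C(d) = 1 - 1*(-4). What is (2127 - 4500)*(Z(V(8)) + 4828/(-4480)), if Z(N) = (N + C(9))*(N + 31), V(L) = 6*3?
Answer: -427490187/160 ≈ -2.6718e+6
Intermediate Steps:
C(d) = 5 (C(d) = 1 + 4 = 5)
V(L) = 18
Z(N) = (5 + N)*(31 + N) (Z(N) = (N + 5)*(N + 31) = (5 + N)*(31 + N))
(2127 - 4500)*(Z(V(8)) + 4828/(-4480)) = (2127 - 4500)*((155 + 18² + 36*18) + 4828/(-4480)) = -2373*((155 + 324 + 648) + 4828*(-1/4480)) = -2373*(1127 - 1207/1120) = -2373*1261033/1120 = -427490187/160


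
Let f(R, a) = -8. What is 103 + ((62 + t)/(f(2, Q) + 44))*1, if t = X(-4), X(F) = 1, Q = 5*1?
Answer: 419/4 ≈ 104.75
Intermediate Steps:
Q = 5
t = 1
103 + ((62 + t)/(f(2, Q) + 44))*1 = 103 + ((62 + 1)/(-8 + 44))*1 = 103 + (63/36)*1 = 103 + (63*(1/36))*1 = 103 + (7/4)*1 = 103 + 7/4 = 419/4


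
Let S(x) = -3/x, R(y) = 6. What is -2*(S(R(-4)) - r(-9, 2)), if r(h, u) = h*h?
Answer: 163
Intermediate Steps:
r(h, u) = h**2
-2*(S(R(-4)) - r(-9, 2)) = -2*(-3/6 - 1*(-9)**2) = -2*(-3*1/6 - 1*81) = -2*(-1/2 - 81) = -2*(-163/2) = 163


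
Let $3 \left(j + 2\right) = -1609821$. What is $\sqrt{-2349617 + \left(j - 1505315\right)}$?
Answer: $3 i \sqrt{487949} \approx 2095.6 i$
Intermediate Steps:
$j = -536609$ ($j = -2 + \frac{1}{3} \left(-1609821\right) = -2 - 536607 = -536609$)
$\sqrt{-2349617 + \left(j - 1505315\right)} = \sqrt{-2349617 - 2041924} = \sqrt{-4391541} = 3 i \sqrt{487949}$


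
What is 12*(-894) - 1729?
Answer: -12457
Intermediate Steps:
12*(-894) - 1729 = -10728 - 1729 = -12457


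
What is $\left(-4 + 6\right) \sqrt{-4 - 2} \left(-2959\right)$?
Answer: $- 5918 i \sqrt{6} \approx - 14496.0 i$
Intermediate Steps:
$\left(-4 + 6\right) \sqrt{-4 - 2} \left(-2959\right) = 2 \sqrt{-6} \left(-2959\right) = 2 i \sqrt{6} \left(-2959\right) = - 5918 i \sqrt{6}$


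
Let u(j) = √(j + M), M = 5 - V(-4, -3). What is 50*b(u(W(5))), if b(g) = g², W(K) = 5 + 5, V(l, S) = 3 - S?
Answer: 450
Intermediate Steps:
W(K) = 10
M = -1 (M = 5 - (3 - 1*(-3)) = 5 - (3 + 3) = 5 - 1*6 = 5 - 6 = -1)
u(j) = √(-1 + j) (u(j) = √(j - 1) = √(-1 + j))
50*b(u(W(5))) = 50*(√(-1 + 10))² = 50*(√9)² = 50*3² = 50*9 = 450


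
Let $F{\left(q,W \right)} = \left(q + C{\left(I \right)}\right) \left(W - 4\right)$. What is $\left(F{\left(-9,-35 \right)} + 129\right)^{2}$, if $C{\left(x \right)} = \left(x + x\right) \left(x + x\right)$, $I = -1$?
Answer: $104976$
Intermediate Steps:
$C{\left(x \right)} = 4 x^{2}$ ($C{\left(x \right)} = 2 x 2 x = 4 x^{2}$)
$F{\left(q,W \right)} = \left(-4 + W\right) \left(4 + q\right)$ ($F{\left(q,W \right)} = \left(q + 4 \left(-1\right)^{2}\right) \left(W - 4\right) = \left(q + 4 \cdot 1\right) \left(-4 + W\right) = \left(q + 4\right) \left(-4 + W\right) = \left(4 + q\right) \left(-4 + W\right) = \left(-4 + W\right) \left(4 + q\right)$)
$\left(F{\left(-9,-35 \right)} + 129\right)^{2} = \left(\left(-16 - -36 + 4 \left(-35\right) - -315\right) + 129\right)^{2} = \left(\left(-16 + 36 - 140 + 315\right) + 129\right)^{2} = \left(195 + 129\right)^{2} = 324^{2} = 104976$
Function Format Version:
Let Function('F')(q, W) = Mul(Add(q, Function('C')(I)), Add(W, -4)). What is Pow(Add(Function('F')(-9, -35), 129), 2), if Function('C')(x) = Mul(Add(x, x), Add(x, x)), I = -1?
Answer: 104976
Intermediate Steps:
Function('C')(x) = Mul(4, Pow(x, 2)) (Function('C')(x) = Mul(Mul(2, x), Mul(2, x)) = Mul(4, Pow(x, 2)))
Function('F')(q, W) = Mul(Add(-4, W), Add(4, q)) (Function('F')(q, W) = Mul(Add(q, Mul(4, Pow(-1, 2))), Add(W, -4)) = Mul(Add(q, Mul(4, 1)), Add(-4, W)) = Mul(Add(q, 4), Add(-4, W)) = Mul(Add(4, q), Add(-4, W)) = Mul(Add(-4, W), Add(4, q)))
Pow(Add(Function('F')(-9, -35), 129), 2) = Pow(Add(Add(-16, Mul(-4, -9), Mul(4, -35), Mul(-35, -9)), 129), 2) = Pow(Add(Add(-16, 36, -140, 315), 129), 2) = Pow(Add(195, 129), 2) = Pow(324, 2) = 104976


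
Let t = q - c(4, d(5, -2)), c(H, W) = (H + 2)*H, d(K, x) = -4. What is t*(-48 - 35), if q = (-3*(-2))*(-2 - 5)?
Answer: 5478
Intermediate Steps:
q = -42 (q = 6*(-7) = -42)
c(H, W) = H*(2 + H) (c(H, W) = (2 + H)*H = H*(2 + H))
t = -66 (t = -42 - 4*(2 + 4) = -42 - 4*6 = -42 - 1*24 = -42 - 24 = -66)
t*(-48 - 35) = -66*(-48 - 35) = -66*(-83) = 5478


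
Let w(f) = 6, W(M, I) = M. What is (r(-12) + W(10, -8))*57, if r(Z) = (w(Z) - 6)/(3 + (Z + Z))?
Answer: 570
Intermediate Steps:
r(Z) = 0 (r(Z) = (6 - 6)/(3 + (Z + Z)) = 0/(3 + 2*Z) = 0)
(r(-12) + W(10, -8))*57 = (0 + 10)*57 = 10*57 = 570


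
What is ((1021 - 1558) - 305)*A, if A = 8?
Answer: -6736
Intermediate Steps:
((1021 - 1558) - 305)*A = ((1021 - 1558) - 305)*8 = (-537 - 305)*8 = -842*8 = -6736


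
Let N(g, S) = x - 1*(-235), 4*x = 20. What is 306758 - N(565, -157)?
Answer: 306518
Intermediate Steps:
x = 5 (x = (¼)*20 = 5)
N(g, S) = 240 (N(g, S) = 5 - 1*(-235) = 5 + 235 = 240)
306758 - N(565, -157) = 306758 - 1*240 = 306758 - 240 = 306518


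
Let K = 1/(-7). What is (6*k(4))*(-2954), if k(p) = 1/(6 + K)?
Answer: -124068/41 ≈ -3026.0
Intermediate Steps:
K = -⅐ (K = 1*(-⅐) = -⅐ ≈ -0.14286)
k(p) = 7/41 (k(p) = 1/(6 - ⅐) = 1/(41/7) = 7/41)
(6*k(4))*(-2954) = (6*(7/41))*(-2954) = (42/41)*(-2954) = -124068/41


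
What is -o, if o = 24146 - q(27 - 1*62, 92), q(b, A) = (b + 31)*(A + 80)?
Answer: -24834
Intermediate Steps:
q(b, A) = (31 + b)*(80 + A)
o = 24834 (o = 24146 - (2480 + 31*92 + 80*(27 - 1*62) + 92*(27 - 1*62)) = 24146 - (2480 + 2852 + 80*(27 - 62) + 92*(27 - 62)) = 24146 - (2480 + 2852 + 80*(-35) + 92*(-35)) = 24146 - (2480 + 2852 - 2800 - 3220) = 24146 - 1*(-688) = 24146 + 688 = 24834)
-o = -1*24834 = -24834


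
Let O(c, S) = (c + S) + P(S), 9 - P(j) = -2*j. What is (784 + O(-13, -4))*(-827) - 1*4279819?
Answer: -4914955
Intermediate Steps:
P(j) = 9 + 2*j (P(j) = 9 - (-2)*j = 9 + 2*j)
O(c, S) = 9 + c + 3*S (O(c, S) = (c + S) + (9 + 2*S) = (S + c) + (9 + 2*S) = 9 + c + 3*S)
(784 + O(-13, -4))*(-827) - 1*4279819 = (784 + (9 - 13 + 3*(-4)))*(-827) - 1*4279819 = (784 + (9 - 13 - 12))*(-827) - 4279819 = (784 - 16)*(-827) - 4279819 = 768*(-827) - 4279819 = -635136 - 4279819 = -4914955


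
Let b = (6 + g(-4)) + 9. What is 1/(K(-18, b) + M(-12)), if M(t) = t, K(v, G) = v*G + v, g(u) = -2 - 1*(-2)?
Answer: -1/300 ≈ -0.0033333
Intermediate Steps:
g(u) = 0 (g(u) = -2 + 2 = 0)
b = 15 (b = (6 + 0) + 9 = 6 + 9 = 15)
K(v, G) = v + G*v (K(v, G) = G*v + v = v + G*v)
1/(K(-18, b) + M(-12)) = 1/(-18*(1 + 15) - 12) = 1/(-18*16 - 12) = 1/(-288 - 12) = 1/(-300) = -1/300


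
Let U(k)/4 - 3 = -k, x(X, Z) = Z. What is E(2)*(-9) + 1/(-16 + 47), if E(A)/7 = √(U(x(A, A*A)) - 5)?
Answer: 1/31 - 189*I ≈ 0.032258 - 189.0*I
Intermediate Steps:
U(k) = 12 - 4*k (U(k) = 12 + 4*(-k) = 12 - 4*k)
E(A) = 7*√(7 - 4*A²) (E(A) = 7*√((12 - 4*A*A) - 5) = 7*√((12 - 4*A²) - 5) = 7*√(7 - 4*A²))
E(2)*(-9) + 1/(-16 + 47) = (7*√(7 - 4*2²))*(-9) + 1/(-16 + 47) = (7*√(7 - 4*4))*(-9) + 1/31 = (7*√(7 - 16))*(-9) + 1/31 = (7*√(-9))*(-9) + 1/31 = (7*(3*I))*(-9) + 1/31 = (21*I)*(-9) + 1/31 = -189*I + 1/31 = 1/31 - 189*I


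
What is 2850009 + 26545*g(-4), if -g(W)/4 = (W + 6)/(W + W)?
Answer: 2876554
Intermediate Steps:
g(W) = -2*(6 + W)/W (g(W) = -4*(W + 6)/(W + W) = -4*(6 + W)/(2*W) = -4*(6 + W)*1/(2*W) = -2*(6 + W)/W)
2850009 + 26545*g(-4) = 2850009 + 26545*(-2 - 12/(-4)) = 2850009 + 26545*(-2 - 12*(-¼)) = 2850009 + 26545*(-2 + 3) = 2850009 + 26545*1 = 2850009 + 26545 = 2876554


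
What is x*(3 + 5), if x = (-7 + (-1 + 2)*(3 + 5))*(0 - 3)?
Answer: -24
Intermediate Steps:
x = -3 (x = (-7 + 1*8)*(-3) = (-7 + 8)*(-3) = 1*(-3) = -3)
x*(3 + 5) = -3*(3 + 5) = -3*8 = -24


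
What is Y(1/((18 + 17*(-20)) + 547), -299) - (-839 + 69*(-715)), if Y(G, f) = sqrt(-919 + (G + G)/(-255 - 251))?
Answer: 50174 + 2*I*sqrt(3308865307)/3795 ≈ 50174.0 + 30.315*I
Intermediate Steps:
Y(G, f) = sqrt(-919 - G/253) (Y(G, f) = sqrt(-919 + (2*G)/(-506)) = sqrt(-919 + (2*G)*(-1/506)) = sqrt(-919 - G/253))
Y(1/((18 + 17*(-20)) + 547), -299) - (-839 + 69*(-715)) = sqrt(-58824271 - 253/((18 + 17*(-20)) + 547))/253 - (-839 + 69*(-715)) = sqrt(-58824271 - 253/((18 - 340) + 547))/253 - (-839 - 49335) = sqrt(-58824271 - 253/(-322 + 547))/253 - 1*(-50174) = sqrt(-58824271 - 253/225)/253 + 50174 = sqrt(-13235461228/225)/253 + 50174 = (2*I*sqrt(3308865307)/15)/253 + 50174 = 2*I*sqrt(3308865307)/3795 + 50174 = 50174 + 2*I*sqrt(3308865307)/3795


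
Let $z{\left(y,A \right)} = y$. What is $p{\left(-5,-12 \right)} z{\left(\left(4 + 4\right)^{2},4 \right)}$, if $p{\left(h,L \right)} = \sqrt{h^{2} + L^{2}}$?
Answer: $832$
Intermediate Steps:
$p{\left(h,L \right)} = \sqrt{L^{2} + h^{2}}$
$p{\left(-5,-12 \right)} z{\left(\left(4 + 4\right)^{2},4 \right)} = \sqrt{\left(-12\right)^{2} + \left(-5\right)^{2}} \left(4 + 4\right)^{2} = \sqrt{144 + 25} \cdot 8^{2} = \sqrt{169} \cdot 64 = 13 \cdot 64 = 832$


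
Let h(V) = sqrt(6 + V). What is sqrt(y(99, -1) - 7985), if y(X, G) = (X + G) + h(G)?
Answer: sqrt(-7887 + sqrt(5)) ≈ 88.796*I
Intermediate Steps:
y(X, G) = G + X + sqrt(6 + G) (y(X, G) = (X + G) + sqrt(6 + G) = (G + X) + sqrt(6 + G) = G + X + sqrt(6 + G))
sqrt(y(99, -1) - 7985) = sqrt((-1 + 99 + sqrt(6 - 1)) - 7985) = sqrt((-1 + 99 + sqrt(5)) - 7985) = sqrt((98 + sqrt(5)) - 7985) = sqrt(-7887 + sqrt(5))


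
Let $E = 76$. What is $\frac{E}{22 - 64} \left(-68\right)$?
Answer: $\frac{2584}{21} \approx 123.05$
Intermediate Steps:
$\frac{E}{22 - 64} \left(-68\right) = \frac{76}{22 - 64} \left(-68\right) = \frac{76}{-42} \left(-68\right) = 76 \left(- \frac{1}{42}\right) \left(-68\right) = \left(- \frac{38}{21}\right) \left(-68\right) = \frac{2584}{21}$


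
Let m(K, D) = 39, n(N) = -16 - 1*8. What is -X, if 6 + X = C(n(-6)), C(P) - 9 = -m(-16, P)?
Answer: 36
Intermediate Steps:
n(N) = -24 (n(N) = -16 - 8 = -24)
C(P) = -30 (C(P) = 9 - 1*39 = 9 - 39 = -30)
X = -36 (X = -6 - 30 = -36)
-X = -1*(-36) = 36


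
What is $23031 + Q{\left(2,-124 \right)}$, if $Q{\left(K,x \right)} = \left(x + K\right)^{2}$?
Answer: $37915$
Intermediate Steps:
$Q{\left(K,x \right)} = \left(K + x\right)^{2}$
$23031 + Q{\left(2,-124 \right)} = 23031 + \left(2 - 124\right)^{2} = 23031 + \left(-122\right)^{2} = 23031 + 14884 = 37915$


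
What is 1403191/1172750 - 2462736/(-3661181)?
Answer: 8025509872571/4293650017750 ≈ 1.8692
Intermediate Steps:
1403191/1172750 - 2462736/(-3661181) = 1403191*(1/1172750) - 2462736*(-1/3661181) = 1403191/1172750 + 2462736/3661181 = 8025509872571/4293650017750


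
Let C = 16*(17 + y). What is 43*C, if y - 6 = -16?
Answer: 4816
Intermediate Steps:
y = -10 (y = 6 - 16 = -10)
C = 112 (C = 16*(17 - 10) = 16*7 = 112)
43*C = 43*112 = 4816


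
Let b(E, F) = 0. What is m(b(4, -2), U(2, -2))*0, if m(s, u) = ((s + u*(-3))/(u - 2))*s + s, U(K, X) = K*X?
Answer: 0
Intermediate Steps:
m(s, u) = s + s*(s - 3*u)/(-2 + u) (m(s, u) = ((s - 3*u)/(-2 + u))*s + s = s*(s - 3*u)/(-2 + u) + s = s + s*(s - 3*u)/(-2 + u))
m(b(4, -2), U(2, -2))*0 = (0*(-2 + 0 - 4*(-2))/(-2 + 2*(-2)))*0 = (0*(-2 + 0 - 2*(-4))/(-2 - 4))*0 = (0*(-2 + 0 + 8)/(-6))*0 = (0*(-⅙)*6)*0 = 0*0 = 0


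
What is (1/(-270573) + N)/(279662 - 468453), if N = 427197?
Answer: -115587973880/51081747243 ≈ -2.2628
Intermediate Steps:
(1/(-270573) + N)/(279662 - 468453) = (1/(-270573) + 427197)/(279662 - 468453) = (-1/270573 + 427197)/(-188791) = (115587973880/270573)*(-1/188791) = -115587973880/51081747243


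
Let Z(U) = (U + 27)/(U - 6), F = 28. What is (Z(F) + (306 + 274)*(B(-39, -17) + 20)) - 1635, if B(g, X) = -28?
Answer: -12545/2 ≈ -6272.5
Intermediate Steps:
Z(U) = (27 + U)/(-6 + U)
(Z(F) + (306 + 274)*(B(-39, -17) + 20)) - 1635 = ((27 + 28)/(-6 + 28) + (306 + 274)*(-28 + 20)) - 1635 = (55/22 + 580*(-8)) - 1635 = ((1/22)*55 - 4640) - 1635 = (5/2 - 4640) - 1635 = -9275/2 - 1635 = -12545/2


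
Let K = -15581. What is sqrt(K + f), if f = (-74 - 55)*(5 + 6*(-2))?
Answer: I*sqrt(14678) ≈ 121.15*I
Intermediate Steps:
f = 903 (f = -129*(5 - 12) = -129*(-7) = 903)
sqrt(K + f) = sqrt(-15581 + 903) = sqrt(-14678) = I*sqrt(14678)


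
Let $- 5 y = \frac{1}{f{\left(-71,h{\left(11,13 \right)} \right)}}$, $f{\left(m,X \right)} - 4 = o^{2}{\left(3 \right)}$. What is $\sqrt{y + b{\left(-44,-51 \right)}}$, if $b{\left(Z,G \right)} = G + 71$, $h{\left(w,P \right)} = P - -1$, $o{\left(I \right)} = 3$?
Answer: $\frac{\sqrt{84435}}{65} \approx 4.4704$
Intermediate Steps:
$h{\left(w,P \right)} = 1 + P$ ($h{\left(w,P \right)} = P + 1 = 1 + P$)
$f{\left(m,X \right)} = 13$ ($f{\left(m,X \right)} = 4 + 3^{2} = 4 + 9 = 13$)
$b{\left(Z,G \right)} = 71 + G$
$y = - \frac{1}{65}$ ($y = - \frac{1}{5 \cdot 13} = \left(- \frac{1}{5}\right) \frac{1}{13} = - \frac{1}{65} \approx -0.015385$)
$\sqrt{y + b{\left(-44,-51 \right)}} = \sqrt{- \frac{1}{65} + \left(71 - 51\right)} = \sqrt{- \frac{1}{65} + 20} = \sqrt{\frac{1299}{65}} = \frac{\sqrt{84435}}{65}$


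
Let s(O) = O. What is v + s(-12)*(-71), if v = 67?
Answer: 919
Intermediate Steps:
v + s(-12)*(-71) = 67 - 12*(-71) = 67 + 852 = 919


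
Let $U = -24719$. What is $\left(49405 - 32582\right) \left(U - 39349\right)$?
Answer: $-1077815964$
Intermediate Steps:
$\left(49405 - 32582\right) \left(U - 39349\right) = \left(49405 - 32582\right) \left(-24719 - 39349\right) = 16823 \left(-64068\right) = -1077815964$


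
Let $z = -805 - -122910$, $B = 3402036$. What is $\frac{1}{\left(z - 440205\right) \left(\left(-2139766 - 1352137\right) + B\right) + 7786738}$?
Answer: $\frac{1}{28594479438} \approx 3.4972 \cdot 10^{-11}$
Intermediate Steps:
$z = 122105$ ($z = -805 + 122910 = 122105$)
$\frac{1}{\left(z - 440205\right) \left(\left(-2139766 - 1352137\right) + B\right) + 7786738} = \frac{1}{\left(122105 - 440205\right) \left(\left(-2139766 - 1352137\right) + 3402036\right) + 7786738} = \frac{1}{- 318100 \left(\left(-2139766 - 1352137\right) + 3402036\right) + 7786738} = \frac{1}{- 318100 \left(-3491903 + 3402036\right) + 7786738} = \frac{1}{\left(-318100\right) \left(-89867\right) + 7786738} = \frac{1}{28586692700 + 7786738} = \frac{1}{28594479438}$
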